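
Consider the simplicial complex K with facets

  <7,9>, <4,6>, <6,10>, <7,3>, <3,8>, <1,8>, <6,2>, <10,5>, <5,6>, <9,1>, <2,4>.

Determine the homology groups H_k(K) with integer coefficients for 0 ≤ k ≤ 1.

Take the total order 1 < 2 < 3 < 4 < 5 < 6 < 7 < 8 < 9 < 10 on the vertex set. Then K (dimension 1) consists of the simplices:

  0-simplices (10): [1], [2], [3], [4], [5], [6], [7], [8], [9], [10]
  1-simplices (11): [1,8], [1,9], [2,4], [2,6], [3,7], [3,8], [4,6], [5,6], [5,10], [6,10], [7,9]

so the chain groups are C_0 ≅ Z^10, C_1 ≅ Z^11.

Boundary ∂_1: C_1 → C_0 sends each edge [p,q] (with p < q) to q − p. For instance
  ∂[6,10] = [10] − [6].
As a 10×11 matrix over Z this has rank 8, with invariant factors (1,1,1,1,1,1,1,1).

Now H_k = ker ∂_k / im ∂_{k+1}, so:

  H_0: rank C_0 − rank ∂_1 = 10 − 8 = 2, and the invariant factors of ∂_1 are all 1, so H_0 ≅ Z^2.
  H_1: rank ker ∂_1 − rank ∂_2 = (11 − 8) − 0 = 3, and there is no ∂_2, so H_1 ≅ Z^3.

H_0 = Z^2,  H_1 = Z^3.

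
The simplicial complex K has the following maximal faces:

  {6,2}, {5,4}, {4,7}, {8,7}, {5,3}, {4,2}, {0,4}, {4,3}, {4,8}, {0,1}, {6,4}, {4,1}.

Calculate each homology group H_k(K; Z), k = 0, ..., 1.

H_0 = Z,  H_1 = Z^4.

Fix the vertex order 0 < 1 < 2 < 3 < 4 < 5 < 6 < 7 < 8 and write every simplex with vertices in increasing order. Then dim K = 1 and the simplices of K are:

  0-simplices (9): [0], [1], [2], [3], [4], [5], [6], [7], [8]
  1-simplices (12): [0,1], [0,4], [1,4], [2,4], [2,6], [3,4], [3,5], [4,5], [4,6], [4,7], [4,8], [7,8]

giving chain groups C_0 ≅ Z^9, C_1 ≅ Z^12.

Boundary ∂_1: C_1 → C_0 is given by ∂[p,q] = [q] − [p]. For instance
  ∂[4,5] = [5] − [4].
This gives a 9×12 integer matrix of rank 8; reducing to Smith normal form yields diagonal entries (1,1,1,1,1,1,1,1).

Reading off H_k = ker ∂_k / im ∂_{k+1}:

  H_0: rank C_0 − rank ∂_1 = 9 − 8 = 1, and the invariant factors of ∂_1 are all 1, so H_0 = Z.
  H_1: rank ker ∂_1 − rank ∂_2 = (12 − 8) − 0 = 4, and there is no ∂_2, so H_1 = Z^4.

(K is a triangulation of a wedge of 4 circles.)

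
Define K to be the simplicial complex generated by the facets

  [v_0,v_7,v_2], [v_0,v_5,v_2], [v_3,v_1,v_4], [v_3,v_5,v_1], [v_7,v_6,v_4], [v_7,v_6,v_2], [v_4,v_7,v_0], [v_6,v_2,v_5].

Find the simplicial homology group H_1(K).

H_1 = Z.

Order the vertices as v_0 < v_1 < v_2 < v_3 < v_4 < v_5 < v_6 < v_7. Listing each simplex with vertices in this order, K has dimension 2 with simplices:

  0-simplices (8): [v_0], [v_1], [v_2], [v_3], [v_4], [v_5], [v_6], [v_7]
  1-simplices (16): (16 of them)
  2-simplices (8): [v_0,v_2,v_5], [v_0,v_2,v_7], [v_0,v_4,v_7], [v_1,v_3,v_4], [v_1,v_3,v_5], [v_2,v_5,v_6], [v_2,v_6,v_7], [v_4,v_6,v_7]

Hence C_0 ≅ Z^8, C_1 ≅ Z^16, C_2 ≅ Z^8.

∂_1: C_1 → C_0 is given by ∂[p,q] = [q] − [p].
As a 8×16 matrix over Z this has rank 7, with invariant factors (1,1,1,1,1,1,1).

∂_2: C_2 → C_1 sends each 2-simplex [p,q,r] to [q,r] − [p,r] + [p,q]. For instance
  ∂[v_2,v_5,v_6] = [v_5,v_6] − [v_2,v_6] + [v_2,v_5],
  ∂[v_2,v_6,v_7] = [v_6,v_7] − [v_2,v_7] + [v_2,v_6].
This gives a 16×8 integer matrix of rank 8; reducing to Smith normal form yields diagonal entries (1,1,1,1,1,1,1,1).

From H_k ≅ ker(∂_k) / im(∂_{k+1}) we obtain:

  H_1: rank ker ∂_1 − rank ∂_2 = (16 − 7) − 8 = 1, and the invariant factors of ∂_2 are all 1, so H_1 ≅ Z.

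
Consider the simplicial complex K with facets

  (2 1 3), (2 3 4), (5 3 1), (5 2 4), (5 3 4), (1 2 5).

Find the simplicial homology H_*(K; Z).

H_0 = Z,  H_1 = 0,  H_2 = Z.

Fix the vertex order 1 < 2 < 3 < 4 < 5 and write every simplex with vertices in increasing order. Then dim K = 2 and the simplices of K are:

  0-simplices (5): [1], [2], [3], [4], [5]
  1-simplices (9): [1,2], [1,3], [1,5], [2,3], [2,4], [2,5], [3,4], [3,5], [4,5]
  2-simplices (6): [1,2,3], [1,2,5], [1,3,5], [2,3,4], [2,4,5], [3,4,5]

so the chain groups are C_0 ≅ Z^5, C_1 ≅ Z^9, C_2 ≅ Z^6.

∂_1: C_1 → C_0 maps an edge to its endpoints' difference, ∂[p,q] = q − p.
The resulting 5×9 matrix has rank 4, and its Smith normal form has invariant factors (1,1,1,1).

The boundary map ∂_2: C_2 → C_1 sends each 2-simplex [p,q,r] to [q,r] − [p,r] + [p,q]. For instance
  ∂[1,2,5] = [2,5] − [1,5] + [1,2],
  ∂[1,3,5] = [3,5] − [1,5] + [1,3].
This gives a 9×6 integer matrix of rank 5; reducing to Smith normal form yields diagonal entries (1,1,1,1,1).

Computing H_k = (kernel of ∂_k) / (image of ∂_{k+1}):

  H_0: rank C_0 − rank ∂_1 = 5 − 4 = 1, and the invariant factors of ∂_1 are all 1, so H_0 = Z.
  H_1: rank ker ∂_1 − rank ∂_2 = (9 − 4) − 5 = 0, and the invariant factors of ∂_2 are all 1, so H_1 = 0.
  H_2: rank ker ∂_2 − rank ∂_3 = (6 − 5) − 0 = 1, and there is no ∂_3, so H_2 = Z.

As a check, the Euler characteristic is 5 − 9 + 6 = 2, which agrees with 1 − 0 + 1 = 2.
(K is a triangulation of the 2-sphere S^2.)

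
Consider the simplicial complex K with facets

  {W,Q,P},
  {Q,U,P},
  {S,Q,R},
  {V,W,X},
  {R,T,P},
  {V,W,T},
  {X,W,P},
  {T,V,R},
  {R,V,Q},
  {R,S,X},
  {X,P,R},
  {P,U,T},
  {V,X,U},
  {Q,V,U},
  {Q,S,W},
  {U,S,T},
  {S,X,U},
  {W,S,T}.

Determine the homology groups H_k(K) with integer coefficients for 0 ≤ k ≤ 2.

K has 9 vertices, 27 edges, 18 triangles.
rank ∂_0 = 0, rank ∂_1 = 8 ⇒ b_0 = 9 − 0 − 8 = 1; all invariant factors of ∂_1 are 1 so no torsion. So H_0 = Z.
rank ∂_1 = 8, rank ∂_2 = 17 ⇒ b_1 = 27 − 8 − 17 = 2; all invariant factors of ∂_2 are 1 so no torsion. So H_1 = Z^2.
rank ∂_2 = 17, rank ∂_3 = 0 ⇒ b_2 = 18 − 17 − 0 = 1. So H_2 = Z.

H_0 = Z,  H_1 = Z^2,  H_2 = Z.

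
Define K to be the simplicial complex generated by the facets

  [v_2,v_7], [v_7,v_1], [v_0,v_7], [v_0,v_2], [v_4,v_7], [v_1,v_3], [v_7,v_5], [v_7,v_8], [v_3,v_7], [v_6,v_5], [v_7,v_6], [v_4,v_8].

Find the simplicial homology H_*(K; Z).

H_0 = Z,  H_1 = Z^4.

Take the total order v_0 < v_1 < v_2 < v_3 < v_4 < v_5 < v_6 < v_7 < v_8 on the vertex set. Then K (dimension 1) consists of the simplices:

  0-simplices (9): [v_0], [v_1], [v_2], [v_3], [v_4], [v_5], [v_6], [v_7], [v_8]
  1-simplices (12): [v_0,v_2], [v_0,v_7], [v_1,v_3], [v_1,v_7], [v_2,v_7], [v_3,v_7], [v_4,v_7], [v_4,v_8], [v_5,v_6], [v_5,v_7], [v_6,v_7], [v_7,v_8]

Hence C_0 ≅ Z^9, C_1 ≅ Z^12.

The boundary map ∂_1: C_1 → C_0 maps an edge to its endpoints' difference, ∂[p,q] = q − p.
As a 9×12 matrix over Z this has rank 8, with invariant factors (1,1,1,1,1,1,1,1).

From H_k ≅ ker(∂_k) / im(∂_{k+1}) we obtain:

  H_0: rank C_0 − rank ∂_1 = 9 − 8 = 1, and the invariant factors of ∂_1 are all 1, so H_0 ≅ Z.
  H_1: rank ker ∂_1 − rank ∂_2 = (12 − 8) − 0 = 4, and there is no ∂_2, so H_1 ≅ Z^4.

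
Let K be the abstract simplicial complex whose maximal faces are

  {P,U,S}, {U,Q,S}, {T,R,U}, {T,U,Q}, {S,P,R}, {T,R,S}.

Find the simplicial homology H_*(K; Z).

We work with the vertex ordering P < Q < R < S < T < U. The simplices of K, each written with vertices in increasing order, are:

  0-simplices (6): P, Q, R, S, T, U
  1-simplices (12): PR, PS, PU, QS, QT, QU, RS, RT, RU, ST, SU, TU
  2-simplices (6): PRS, PSU, QSU, QTU, RST, RTU

so the chain groups are C_0 ≅ Z^6, C_1 ≅ Z^12, C_2 ≅ Z^6.

The boundary map ∂_1: C_1 → C_0 maps an edge to its endpoints' difference, ∂[p,q] = q − p.
The resulting 6×12 matrix has rank 5, and its Smith normal form has invariant factors (1,1,1,1,1).

∂_2: C_2 → C_1 acts by ∂[p,q,r] = [q,r] − [p,r] + [p,q]. For instance
  ∂PRS = RS − PS + PR,
  ∂QTU = TU − QU + QT.
The resulting 12×6 matrix has rank 6, and its Smith normal form has invariant factors (1,1,1,1,1,1).

From H_k ≅ ker(∂_k) / im(∂_{k+1}) we obtain:

  H_0: rank C_0 − rank ∂_1 = 6 − 5 = 1, and the invariant factors of ∂_1 are all 1, so H_0 = Z.
  H_1: rank ker ∂_1 − rank ∂_2 = (12 − 5) − 6 = 1, and the invariant factors of ∂_2 are all 1, so H_1 = Z.
  H_2: rank ker ∂_2 − rank ∂_3 = (6 − 6) − 0 = 0, and there is no ∂_3, so H_2 = 0.

H_0 = Z,  H_1 = Z,  H_2 = 0.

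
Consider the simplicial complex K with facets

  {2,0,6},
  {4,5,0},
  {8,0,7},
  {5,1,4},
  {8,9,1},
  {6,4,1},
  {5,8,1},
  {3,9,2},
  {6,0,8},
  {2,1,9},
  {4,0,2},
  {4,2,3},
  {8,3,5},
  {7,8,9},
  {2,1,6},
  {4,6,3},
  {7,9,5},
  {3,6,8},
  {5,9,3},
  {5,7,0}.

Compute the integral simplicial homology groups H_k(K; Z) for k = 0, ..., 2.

H_0 = Z,  H_1 = Z ⊕ Z_2,  H_2 = 0.

Fix the vertex order 0 < 1 < 2 < 3 < 4 < 5 < 6 < 7 < 8 < 9 and write every simplex with vertices in increasing order. Then dim K = 2 and the simplices of K are:

  0-simplices (10): [0], [1], [2], [3], [4], [5], [6], [7], [8], [9]
  1-simplices (30): (30 of them)
  2-simplices (20): (20 of them)

Hence C_0 ≅ Z^10, C_1 ≅ Z^30, C_2 ≅ Z^20.

∂_1: C_1 → C_0 sends each edge [p,q] (with p < q) to q − p. For instance
  ∂[0,6] = [6] − [0].
The resulting 10×30 matrix has rank 9, and its Smith normal form has invariant factors (1,1,1,1,1,1,1,1,1).

The boundary map ∂_2: C_2 → C_1 maps a triangle to the signed sum of its edges. For instance
  ∂[0,2,6] = [2,6] − [0,6] + [0,2],
  ∂[0,7,8] = [7,8] − [0,8] + [0,7].
The 30×20 boundary matrix has rank 20 and Smith normal form diag(1,1,1,1,1,1,1,1,1,1,1,1,1,1,1,1,1,1,1,2).

From H_k ≅ ker(∂_k) / im(∂_{k+1}) we obtain:

  H_0: rank C_0 − rank ∂_1 = 10 − 9 = 1, and the invariant factors of ∂_1 are all 1, so H_0 = Z.
  H_1: rank ker ∂_1 − rank ∂_2 = (30 − 9) − 20 = 1, and ∂_2 has invariant factor 2 > 1, so H_1 = Z ⊕ Z_2.
  H_2: rank ker ∂_2 − rank ∂_3 = (20 − 20) − 0 = 0, and there is no ∂_3, so H_2 = 0.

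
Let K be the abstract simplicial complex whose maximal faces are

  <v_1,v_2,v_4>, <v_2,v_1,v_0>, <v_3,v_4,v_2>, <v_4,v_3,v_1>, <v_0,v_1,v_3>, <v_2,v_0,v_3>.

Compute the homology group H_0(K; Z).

H_0 ≅ Z.

Fix the vertex order v_0 < v_1 < v_2 < v_3 < v_4 and write every simplex with vertices in increasing order. Then dim K = 2 and the simplices of K are:

  0-simplices (5): [v_0], [v_1], [v_2], [v_3], [v_4]
  1-simplices (9): [v_0,v_1], [v_0,v_2], [v_0,v_3], [v_1,v_2], [v_1,v_3], [v_1,v_4], [v_2,v_3], [v_2,v_4], [v_3,v_4]
  2-simplices (6): [v_0,v_1,v_2], [v_0,v_1,v_3], [v_0,v_2,v_3], [v_1,v_2,v_4], [v_1,v_3,v_4], [v_2,v_3,v_4]

so the chain groups are C_0 ≅ Z^5, C_1 ≅ Z^9, C_2 ≅ Z^6.

Boundary ∂_1: C_1 → C_0 maps an edge to its endpoints' difference, ∂[p,q] = q − p.
The 5×9 boundary matrix has rank 4 and Smith normal form diag(1,1,1,1).

∂_2: C_2 → C_1 maps a triangle to the signed sum of its edges. For instance
  ∂[v_0,v_1,v_3] = [v_1,v_3] − [v_0,v_3] + [v_0,v_1],
  ∂[v_1,v_3,v_4] = [v_3,v_4] − [v_1,v_4] + [v_1,v_3].
The resulting 9×6 matrix has rank 5, and its Smith normal form has invariant factors (1,1,1,1,1).

Computing H_k = (kernel of ∂_k) / (image of ∂_{k+1}):

  H_0: rank C_0 − rank ∂_1 = 5 − 4 = 1, and the invariant factors of ∂_1 are all 1, so H_0 = Z.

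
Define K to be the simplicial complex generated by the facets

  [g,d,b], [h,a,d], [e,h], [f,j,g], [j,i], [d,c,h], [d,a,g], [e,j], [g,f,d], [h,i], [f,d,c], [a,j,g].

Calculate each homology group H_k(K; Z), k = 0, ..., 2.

Order the vertices as a < b < c < d < e < f < g < h < i < j. Listing each simplex with vertices in this order, K has dimension 2 with simplices:

  0-simplices (10): a, b, c, d, e, f, g, h, i, j
  1-simplices (19): ad, ag, ah, aj, bd, bg, cd, cf, ch, df, dg, dh, eh, ej, fg, fj, gj, hi, ij
  2-simplices (8): adg, adh, agj, bdg, cdf, cdh, dfg, fgj

Hence C_0 ≅ Z^10, C_1 ≅ Z^19, C_2 ≅ Z^8.

Boundary ∂_1: C_1 → C_0 maps an edge to its endpoints' difference, ∂[p,q] = q − p.
This gives a 10×19 integer matrix of rank 9; reducing to Smith normal form yields diagonal entries (1,1,1,1,1,1,1,1,1).

∂_2: C_2 → C_1 sends each 2-simplex [p,q,r] to [q,r] − [p,r] + [p,q]. For instance
  ∂agj = gj − aj + ag,
  ∂fgj = gj − fj + fg.
The resulting 19×8 matrix has rank 8, and its Smith normal form has invariant factors (1,1,1,1,1,1,1,1).

Reading off H_k = ker ∂_k / im ∂_{k+1}:

  H_0: rank C_0 − rank ∂_1 = 10 − 9 = 1, and the invariant factors of ∂_1 are all 1, so H_0 = Z.
  H_1: rank ker ∂_1 − rank ∂_2 = (19 − 9) − 8 = 2, and the invariant factors of ∂_2 are all 1, so H_1 = Z^2.
  H_2: rank ker ∂_2 − rank ∂_3 = (8 − 8) − 0 = 0, and there is no ∂_3, so H_2 = 0.

As a check, the Euler characteristic is 10 − 19 + 8 = -1, which agrees with 1 − 2 + 0 = -1.

H_0 ≅ Z,  H_1 ≅ Z^2,  H_2 = 0.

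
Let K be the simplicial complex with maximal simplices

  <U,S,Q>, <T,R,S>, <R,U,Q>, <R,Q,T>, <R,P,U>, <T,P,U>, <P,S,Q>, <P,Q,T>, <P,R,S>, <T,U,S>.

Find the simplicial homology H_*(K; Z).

K has 6 vertices, 15 edges, 10 triangles.
rank ∂_0 = 0, rank ∂_1 = 5 ⇒ b_0 = 6 − 0 − 5 = 1; all invariant factors of ∂_1 are 1 so no torsion. So H_0 ≅ Z.
rank ∂_1 = 5, rank ∂_2 = 10 ⇒ b_1 = 15 − 5 − 10 = 0; ∂_2 has invariant factor(s) [2] giving torsion. So H_1 ≅ Z_2.
rank ∂_2 = 10, rank ∂_3 = 0 ⇒ b_2 = 10 − 10 − 0 = 0. So H_2 ≅ 0.

H_0 ≅ Z,  H_1 ≅ Z_2,  H_2 = 0.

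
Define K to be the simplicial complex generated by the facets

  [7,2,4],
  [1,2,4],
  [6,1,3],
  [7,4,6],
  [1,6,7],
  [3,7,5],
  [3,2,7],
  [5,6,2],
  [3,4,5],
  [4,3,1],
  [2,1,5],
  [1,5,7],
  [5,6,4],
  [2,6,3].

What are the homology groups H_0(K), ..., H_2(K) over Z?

Take the total order 1 < 2 < 3 < 4 < 5 < 6 < 7 on the vertex set. Then K (dimension 2) consists of the simplices:

  0-simplices (7): [1], [2], [3], [4], [5], [6], [7]
  1-simplices (21): [1,2], [1,3], [1,4], [1,5], [1,6], [1,7], [2,3], [2,4], [2,5], [2,6], [2,7], [3,4], [3,5], [3,6], [3,7], [4,5], [4,6], [4,7], [5,6], [5,7], [6,7]
  2-simplices (14): [1,2,4], [1,2,5], [1,3,4], [1,3,6], [1,5,7], [1,6,7], [2,3,6], [2,3,7], [2,4,7], [2,5,6], [3,4,5], [3,5,7], [4,5,6], [4,6,7]

so the chain groups are C_0 ≅ Z^7, C_1 ≅ Z^21, C_2 ≅ Z^14.

Boundary ∂_1: C_1 → C_0 maps an edge to its endpoints' difference, ∂[p,q] = q − p.
The resulting 7×21 matrix has rank 6, and its Smith normal form has invariant factors (1,1,1,1,1,1).

The boundary map ∂_2: C_2 → C_1 sends each 2-simplex [p,q,r] to [q,r] − [p,r] + [p,q]. For instance
  ∂[4,5,6] = [5,6] − [4,6] + [4,5],
  ∂[3,5,7] = [5,7] − [3,7] + [3,5].
As a 21×14 matrix over Z this has rank 13, with invariant factors (1,1,1,1,1,1,1,1,1,1,1,1,1).

From H_k ≅ ker(∂_k) / im(∂_{k+1}) we obtain:

  H_0: rank C_0 − rank ∂_1 = 7 − 6 = 1, and the invariant factors of ∂_1 are all 1, so H_0 ≅ Z.
  H_1: rank ker ∂_1 − rank ∂_2 = (21 − 6) − 13 = 2, and the invariant factors of ∂_2 are all 1, so H_1 ≅ Z^2.
  H_2: rank ker ∂_2 − rank ∂_3 = (14 − 13) − 0 = 1, and there is no ∂_3, so H_2 ≅ Z.

(K is a triangulation of the torus T^2.)

H_0 = Z,  H_1 = Z^2,  H_2 = Z.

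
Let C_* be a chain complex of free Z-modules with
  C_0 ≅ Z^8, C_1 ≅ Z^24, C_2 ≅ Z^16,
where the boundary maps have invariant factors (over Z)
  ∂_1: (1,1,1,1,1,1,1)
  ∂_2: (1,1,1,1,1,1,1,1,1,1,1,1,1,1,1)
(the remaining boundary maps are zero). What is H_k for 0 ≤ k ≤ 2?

H_0 = Z,  H_1 = Z^2,  H_2 = Z.

H_0: b_0 = 8 − 0 − 7 = 1; torsion from ∂_1 factors > 1: none. So H_0 = Z.
H_1: b_1 = 24 − 7 − 15 = 2; torsion from ∂_2 factors > 1: none. So H_1 = Z^2.
H_2: b_2 = 16 − 15 − 0 = 1; torsion from ∂_3 factors > 1: none. So H_2 = Z.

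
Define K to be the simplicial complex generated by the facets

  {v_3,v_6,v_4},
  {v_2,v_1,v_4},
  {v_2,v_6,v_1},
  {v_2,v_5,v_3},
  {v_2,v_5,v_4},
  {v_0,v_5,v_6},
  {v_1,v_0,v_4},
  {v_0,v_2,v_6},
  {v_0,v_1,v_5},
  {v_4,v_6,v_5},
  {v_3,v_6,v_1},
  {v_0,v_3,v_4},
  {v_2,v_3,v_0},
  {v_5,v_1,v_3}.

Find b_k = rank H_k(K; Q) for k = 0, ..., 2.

b_0 = 1, b_1 = 2, b_2 = 1.

Order the vertices as v_0 < v_1 < v_2 < v_3 < v_4 < v_5 < v_6. Listing each simplex with vertices in this order, K has dimension 2 with simplices:

  0-simplices (7): [v_0], [v_1], [v_2], [v_3], [v_4], [v_5], [v_6]
  1-simplices (21): (21 of them)
  2-simplices (14): (14 of them)

Hence C_0 ≅ Z^7, C_1 ≅ Z^21, C_2 ≅ Z^14.

Boundary ∂_1: C_1 → C_0 maps an edge to its endpoints' difference, ∂[p,q] = q − p.
As a 7×21 matrix over Z this has rank 6, with invariant factors (1,1,1,1,1,1).

The boundary map ∂_2: C_2 → C_1 maps a triangle to the signed sum of its edges. For instance
  ∂[v_2,v_4,v_5] = [v_4,v_5] − [v_2,v_5] + [v_2,v_4],
  ∂[v_2,v_3,v_5] = [v_3,v_5] − [v_2,v_5] + [v_2,v_3].
The 21×14 boundary matrix has rank 13 and Smith normal form diag(1,1,1,1,1,1,1,1,1,1,1,1,1).

Now H_k = ker ∂_k / im ∂_{k+1}, so:

  H_0: rank C_0 − rank ∂_1 = 7 − 6 = 1, and the invariant factors of ∂_1 are all 1, so H_0 ≅ Z.
  H_1: rank ker ∂_1 − rank ∂_2 = (21 − 6) − 13 = 2, and the invariant factors of ∂_2 are all 1, so H_1 ≅ Z^2.
  H_2: rank ker ∂_2 − rank ∂_3 = (14 − 13) − 0 = 1, and there is no ∂_3, so H_2 ≅ Z.

Hence the Betti numbers are b_0 = 1, b_1 = 2, b_2 = 1.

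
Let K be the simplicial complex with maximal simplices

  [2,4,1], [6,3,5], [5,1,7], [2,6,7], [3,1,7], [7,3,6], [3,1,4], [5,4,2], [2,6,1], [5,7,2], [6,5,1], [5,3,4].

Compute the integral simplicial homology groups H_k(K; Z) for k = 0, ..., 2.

Fix the vertex order 1 < 2 < 3 < 4 < 5 < 6 < 7 and write every simplex with vertices in increasing order. Then dim K = 2 and the simplices of K are:

  0-simplices (7): [1], [2], [3], [4], [5], [6], [7]
  1-simplices (18): [1,2], [1,3], [1,4], [1,5], [1,6], [1,7], [2,4], [2,5], [2,6], [2,7], [3,4], [3,5], [3,6], [3,7], [4,5], [5,6], [5,7], [6,7]
  2-simplices (12): [1,2,4], [1,2,6], [1,3,4], [1,3,7], [1,5,6], [1,5,7], [2,4,5], [2,5,7], [2,6,7], [3,4,5], [3,5,6], [3,6,7]

so the chain groups are C_0 ≅ Z^7, C_1 ≅ Z^18, C_2 ≅ Z^12.

The boundary map ∂_1: C_1 → C_0 sends each edge [p,q] (with p < q) to q − p. For instance
  ∂[2,7] = [7] − [2].
This gives a 7×18 integer matrix of rank 6; reducing to Smith normal form yields diagonal entries (1,1,1,1,1,1).

The boundary map ∂_2: C_2 → C_1 maps a triangle to the signed sum of its edges. For instance
  ∂[3,6,7] = [6,7] − [3,7] + [3,6],
  ∂[1,3,7] = [3,7] − [1,7] + [1,3].
The 18×12 boundary matrix has rank 12 and Smith normal form diag(1,1,1,1,1,1,1,1,1,1,1,2).

Computing H_k = (kernel of ∂_k) / (image of ∂_{k+1}):

  H_0: rank C_0 − rank ∂_1 = 7 − 6 = 1, and the invariant factors of ∂_1 are all 1, so H_0 = Z.
  H_1: rank ker ∂_1 − rank ∂_2 = (18 − 6) − 12 = 0, and ∂_2 has invariant factor 2 > 1, so H_1 = Z/2.
  H_2: rank ker ∂_2 − rank ∂_3 = (12 − 12) − 0 = 0, and there is no ∂_3, so H_2 = 0.

H_0 ≅ Z,  H_1 ≅ Z/2,  H_2 = 0.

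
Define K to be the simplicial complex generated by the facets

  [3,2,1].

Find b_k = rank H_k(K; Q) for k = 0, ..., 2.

We work with the vertex ordering 1 < 2 < 3. The simplices of K, each written with vertices in increasing order, are:

  0-simplices (3): [1], [2], [3]
  1-simplices (3): [1,2], [1,3], [2,3]
  2-simplices (1): [1,2,3]

Hence C_0 ≅ Z^3, C_1 ≅ Z^3, C_2 ≅ Z^1.

∂_1: C_1 → C_0 is given by ∂[p,q] = [q] − [p]. For instance
  ∂[1,2] = [2] − [1].
This gives a 3×3 integer matrix of rank 2; reducing to Smith normal form yields diagonal entries (1,1).

Boundary ∂_2: C_2 → C_1 sends each 2-simplex [p,q,r] to [q,r] − [p,r] + [p,q]. For instance
  ∂[1,2,3] = [2,3] − [1,3] + [1,2].
As a 3×1 matrix over Z this has rank 1, with invariant factors (1).

Reading off H_k = ker ∂_k / im ∂_{k+1}:

  H_0: rank C_0 − rank ∂_1 = 3 − 2 = 1, and the invariant factors of ∂_1 are all 1, so H_0 ≅ Z.
  H_1: rank ker ∂_1 − rank ∂_2 = (3 − 2) − 1 = 0, and the invariant factors of ∂_2 are all 1, so H_1 ≅ 0.
  H_2: rank ker ∂_2 − rank ∂_3 = (1 − 1) − 0 = 0, and there is no ∂_3, so H_2 ≅ 0.

As a check, the Euler characteristic is 3 − 3 + 1 = 1, which agrees with 1 − 0 + 0 = 1.
(K is a triangulation of the 2-simplex.)

Hence the Betti numbers are b_0 = 1, b_1 = 0, b_2 = 0.

b_0 = 1, b_1 = 0, b_2 = 0.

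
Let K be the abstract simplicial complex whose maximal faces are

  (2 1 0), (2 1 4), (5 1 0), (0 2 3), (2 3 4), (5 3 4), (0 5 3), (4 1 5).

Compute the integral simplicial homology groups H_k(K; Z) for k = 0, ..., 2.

H_0 ≅ Z,  H_1 = 0,  H_2 ≅ Z.

Fix the vertex order 0 < 1 < 2 < 3 < 4 < 5 and write every simplex with vertices in increasing order. Then dim K = 2 and the simplices of K are:

  0-simplices (6): [0], [1], [2], [3], [4], [5]
  1-simplices (12): [0,1], [0,2], [0,3], [0,5], [1,2], [1,4], [1,5], [2,3], [2,4], [3,4], [3,5], [4,5]
  2-simplices (8): [0,1,2], [0,1,5], [0,2,3], [0,3,5], [1,2,4], [1,4,5], [2,3,4], [3,4,5]

so the chain groups are C_0 ≅ Z^6, C_1 ≅ Z^12, C_2 ≅ Z^8.

Boundary ∂_1: C_1 → C_0 maps an edge to its endpoints' difference, ∂[p,q] = q − p.
The 6×12 boundary matrix has rank 5 and Smith normal form diag(1,1,1,1,1).

∂_2: C_2 → C_1 acts by ∂[p,q,r] = [q,r] − [p,r] + [p,q]. For instance
  ∂[1,2,4] = [2,4] − [1,4] + [1,2],
  ∂[1,4,5] = [4,5] − [1,5] + [1,4].
The 12×8 boundary matrix has rank 7 and Smith normal form diag(1,1,1,1,1,1,1).

Reading off H_k = ker ∂_k / im ∂_{k+1}:

  H_0: rank C_0 − rank ∂_1 = 6 − 5 = 1, and the invariant factors of ∂_1 are all 1, so H_0 = Z.
  H_1: rank ker ∂_1 − rank ∂_2 = (12 − 5) − 7 = 0, and the invariant factors of ∂_2 are all 1, so H_1 = 0.
  H_2: rank ker ∂_2 − rank ∂_3 = (8 − 7) − 0 = 1, and there is no ∂_3, so H_2 = Z.

As a check, the Euler characteristic is 6 − 12 + 8 = 2, which agrees with 1 − 0 + 1 = 2.
(K is a triangulation of the 2-sphere S^2.)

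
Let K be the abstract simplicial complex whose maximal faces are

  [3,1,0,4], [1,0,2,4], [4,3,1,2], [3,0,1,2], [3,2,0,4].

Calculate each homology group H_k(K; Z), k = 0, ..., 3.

Take the total order 0 < 1 < 2 < 3 < 4 on the vertex set. Then K (dimension 3) consists of the simplices:

  0-simplices (5): [0], [1], [2], [3], [4]
  1-simplices (10): [0,1], [0,2], [0,3], [0,4], [1,2], [1,3], [1,4], [2,3], [2,4], [3,4]
  2-simplices (10): [0,1,2], [0,1,3], [0,1,4], [0,2,3], [0,2,4], [0,3,4], [1,2,3], [1,2,4], [1,3,4], [2,3,4]
  3-simplices (5): [0,1,2,3], [0,1,2,4], [0,1,3,4], [0,2,3,4], [1,2,3,4]

so the chain groups are C_0 ≅ Z^5, C_1 ≅ Z^10, C_2 ≅ Z^10, C_3 ≅ Z^5.

Boundary ∂_1: C_1 → C_0 is given by ∂[p,q] = [q] − [p]. For instance
  ∂[1,3] = [3] − [1].
The 5×10 boundary matrix has rank 4 and Smith normal form diag(1,1,1,1).

Boundary ∂_2: C_2 → C_1 acts by ∂[p,q,r] = [q,r] − [p,r] + [p,q]. For instance
  ∂[0,1,3] = [1,3] − [0,3] + [0,1],
  ∂[1,3,4] = [3,4] − [1,4] + [1,3].
The 10×10 boundary matrix has rank 6 and Smith normal form diag(1,1,1,1,1,1).

∂_3: C_3 → C_2 sends each 3-simplex σ to the alternating sum Σ_i (−1)^i (σ with its i-th vertex removed). For instance
  ∂[0,1,3,4] = [1,3,4] − [0,3,4] + [0,1,4] − [0,1,3],
  ∂[0,1,2,4] = [1,2,4] − [0,2,4] + [0,1,4] − [0,1,2].
This gives a 10×5 integer matrix of rank 4; reducing to Smith normal form yields diagonal entries (1,1,1,1).

Now H_k = ker ∂_k / im ∂_{k+1}, so:

  H_0: rank C_0 − rank ∂_1 = 5 − 4 = 1, and the invariant factors of ∂_1 are all 1, so H_0 = Z.
  H_1: rank ker ∂_1 − rank ∂_2 = (10 − 4) − 6 = 0, and the invariant factors of ∂_2 are all 1, so H_1 = 0.
  H_2: rank ker ∂_2 − rank ∂_3 = (10 − 6) − 4 = 0, and the invariant factors of ∂_3 are all 1, so H_2 = 0.
  H_3: rank ker ∂_3 − rank ∂_4 = (5 − 4) − 0 = 1, and there is no ∂_4, so H_3 = Z.

(K is a triangulation of the 3-sphere S^3.)

H_0 = Z,  H_1 = 0,  H_2 = 0,  H_3 = Z.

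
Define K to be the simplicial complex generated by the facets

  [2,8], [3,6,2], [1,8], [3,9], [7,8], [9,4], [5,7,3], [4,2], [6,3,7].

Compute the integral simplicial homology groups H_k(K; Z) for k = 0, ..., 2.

Take the total order 1 < 2 < 3 < 4 < 5 < 6 < 7 < 8 < 9 on the vertex set. Then K (dimension 2) consists of the simplices:

  0-simplices (9): [1], [2], [3], [4], [5], [6], [7], [8], [9]
  1-simplices (13): [1,8], [2,3], [2,4], [2,6], [2,8], [3,5], [3,6], [3,7], [3,9], [4,9], [5,7], [6,7], [7,8]
  2-simplices (3): [2,3,6], [3,5,7], [3,6,7]

Hence C_0 ≅ Z^9, C_1 ≅ Z^13, C_2 ≅ Z^3.

Boundary ∂_1: C_1 → C_0 sends each edge [p,q] (with p < q) to q − p. For instance
  ∂[2,6] = [6] − [2].
The resulting 9×13 matrix has rank 8, and its Smith normal form has invariant factors (1,1,1,1,1,1,1,1).

Boundary ∂_2: C_2 → C_1 acts by ∂[p,q,r] = [q,r] − [p,r] + [p,q]. For instance
  ∂[3,6,7] = [6,7] − [3,7] + [3,6],
  ∂[2,3,6] = [3,6] − [2,6] + [2,3].
The 13×3 boundary matrix has rank 3 and Smith normal form diag(1,1,1).

Now H_k = ker ∂_k / im ∂_{k+1}, so:

  H_0: rank C_0 − rank ∂_1 = 9 − 8 = 1, and the invariant factors of ∂_1 are all 1, so H_0 ≅ Z.
  H_1: rank ker ∂_1 − rank ∂_2 = (13 − 8) − 3 = 2, and the invariant factors of ∂_2 are all 1, so H_1 ≅ Z^2.
  H_2: rank ker ∂_2 − rank ∂_3 = (3 − 3) − 0 = 0, and there is no ∂_3, so H_2 ≅ 0.

H_0 = Z,  H_1 = Z^2,  H_2 = 0.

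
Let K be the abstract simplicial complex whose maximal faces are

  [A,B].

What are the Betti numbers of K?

b_0 = 1, b_1 = 0.

Fix the vertex order A < B and write every simplex with vertices in increasing order. Then dim K = 1 and the simplices of K are:

  0-simplices (2): A, B
  1-simplices (1): AB

giving chain groups C_0 ≅ Z^2, C_1 ≅ Z^1.

Boundary ∂_1: C_1 → C_0 is given by ∂[p,q] = [q] − [p]. For instance
  ∂AB = B − A.
The resulting 2×1 matrix has rank 1, and its Smith normal form has invariant factors (1).

Computing H_k = (kernel of ∂_k) / (image of ∂_{k+1}):

  H_0: rank C_0 − rank ∂_1 = 2 − 1 = 1, and the invariant factors of ∂_1 are all 1, so H_0 = Z.
  H_1: rank ker ∂_1 − rank ∂_2 = (1 − 1) − 0 = 0, and there is no ∂_2, so H_1 = 0.

As a check, the Euler characteristic is 2 − 1 = 1, which agrees with 1 − 0 = 1.
(K is a triangulation of the 1-simplex.)

Hence the Betti numbers are b_0 = 1, b_1 = 0.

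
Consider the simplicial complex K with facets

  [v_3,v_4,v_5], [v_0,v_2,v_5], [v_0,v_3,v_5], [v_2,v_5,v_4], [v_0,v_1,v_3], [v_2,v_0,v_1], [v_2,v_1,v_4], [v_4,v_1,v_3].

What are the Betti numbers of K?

Fix the vertex order v_0 < v_1 < v_2 < v_3 < v_4 < v_5 and write every simplex with vertices in increasing order. Then dim K = 2 and the simplices of K are:

  0-simplices (6): [v_0], [v_1], [v_2], [v_3], [v_4], [v_5]
  1-simplices (12): [v_0,v_1], [v_0,v_2], [v_0,v_3], [v_0,v_5], [v_1,v_2], [v_1,v_3], [v_1,v_4], [v_2,v_4], [v_2,v_5], [v_3,v_4], [v_3,v_5], [v_4,v_5]
  2-simplices (8): [v_0,v_1,v_2], [v_0,v_1,v_3], [v_0,v_2,v_5], [v_0,v_3,v_5], [v_1,v_2,v_4], [v_1,v_3,v_4], [v_2,v_4,v_5], [v_3,v_4,v_5]

Hence C_0 ≅ Z^6, C_1 ≅ Z^12, C_2 ≅ Z^8.

∂_1: C_1 → C_0 sends each edge [p,q] (with p < q) to q − p. For instance
  ∂[v_4,v_5] = [v_5] − [v_4].
This gives a 6×12 integer matrix of rank 5; reducing to Smith normal form yields diagonal entries (1,1,1,1,1).

The boundary map ∂_2: C_2 → C_1 maps a triangle to the signed sum of its edges. For instance
  ∂[v_0,v_1,v_2] = [v_1,v_2] − [v_0,v_2] + [v_0,v_1],
  ∂[v_1,v_3,v_4] = [v_3,v_4] − [v_1,v_4] + [v_1,v_3].
As a 12×8 matrix over Z this has rank 7, with invariant factors (1,1,1,1,1,1,1).

Computing H_k = (kernel of ∂_k) / (image of ∂_{k+1}):

  H_0: rank C_0 − rank ∂_1 = 6 − 5 = 1, and the invariant factors of ∂_1 are all 1, so H_0 ≅ Z.
  H_1: rank ker ∂_1 − rank ∂_2 = (12 − 5) − 7 = 0, and the invariant factors of ∂_2 are all 1, so H_1 ≅ 0.
  H_2: rank ker ∂_2 − rank ∂_3 = (8 − 7) − 0 = 1, and there is no ∂_3, so H_2 ≅ Z.

Hence the Betti numbers are b_0 = 1, b_1 = 0, b_2 = 1.

b_0 = 1, b_1 = 0, b_2 = 1.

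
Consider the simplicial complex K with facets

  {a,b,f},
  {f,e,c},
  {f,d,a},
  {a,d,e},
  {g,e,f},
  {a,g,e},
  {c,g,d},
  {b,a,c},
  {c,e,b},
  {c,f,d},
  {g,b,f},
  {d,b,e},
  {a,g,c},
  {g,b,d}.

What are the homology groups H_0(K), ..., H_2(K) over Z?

We work with the vertex ordering a < b < c < d < e < f < g. The simplices of K, each written with vertices in increasing order, are:

  0-simplices (7): a, b, c, d, e, f, g
  1-simplices (21): ab, ac, ad, ae, af, ag, bc, bd, be, bf, bg, cd, ce, cf, cg, de, df, dg, ef, eg, fg
  2-simplices (14): abc, abf, acg, ade, adf, aeg, bce, bde, bdg, bfg, cdf, cdg, cef, efg

so the chain groups are C_0 ≅ Z^7, C_1 ≅ Z^21, C_2 ≅ Z^14.

The boundary map ∂_1: C_1 → C_0 sends each edge [p,q] (with p < q) to q − p. For instance
  ∂be = e − b.
As a 7×21 matrix over Z this has rank 6, with invariant factors (1,1,1,1,1,1).

Boundary ∂_2: C_2 → C_1 sends each 2-simplex [p,q,r] to [q,r] − [p,r] + [p,q]. For instance
  ∂ade = de − ae + ad,
  ∂abc = bc − ac + ab.
This gives a 21×14 integer matrix of rank 13; reducing to Smith normal form yields diagonal entries (1,1,1,1,1,1,1,1,1,1,1,1,1).

From H_k ≅ ker(∂_k) / im(∂_{k+1}) we obtain:

  H_0: rank C_0 − rank ∂_1 = 7 − 6 = 1, and the invariant factors of ∂_1 are all 1, so H_0 ≅ Z.
  H_1: rank ker ∂_1 − rank ∂_2 = (21 − 6) − 13 = 2, and the invariant factors of ∂_2 are all 1, so H_1 ≅ Z^2.
  H_2: rank ker ∂_2 − rank ∂_3 = (14 − 13) − 0 = 1, and there is no ∂_3, so H_2 ≅ Z.

As a check, the Euler characteristic is 7 − 21 + 14 = 0, which agrees with 1 − 2 + 1 = 0.

H_0 ≅ Z,  H_1 ≅ Z^2,  H_2 ≅ Z.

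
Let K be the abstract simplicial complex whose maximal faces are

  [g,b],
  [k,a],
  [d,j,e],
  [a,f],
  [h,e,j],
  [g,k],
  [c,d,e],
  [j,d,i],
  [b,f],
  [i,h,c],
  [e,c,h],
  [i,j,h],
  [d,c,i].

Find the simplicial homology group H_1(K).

H_1 = Z.

Take the total order a < b < c < d < e < f < g < h < i < j < k on the vertex set. Then K (dimension 2) consists of the simplices:

  0-simplices (11): a, b, c, d, e, f, g, h, i, j, k
  1-simplices (17): af, ak, bf, bg, cd, ce, ch, ci, de, di, dj, eh, ej, gk, hi, hj, ij
  2-simplices (8): cde, cdi, ceh, chi, dej, dij, ehj, hij

so the chain groups are C_0 ≅ Z^11, C_1 ≅ Z^17, C_2 ≅ Z^8.

Boundary ∂_1: C_1 → C_0 maps an edge to its endpoints' difference, ∂[p,q] = q − p. For instance
  ∂ij = j − i.
This gives a 11×17 integer matrix of rank 9; reducing to Smith normal form yields diagonal entries (1,1,1,1,1,1,1,1,1).

∂_2: C_2 → C_1 sends each 2-simplex [p,q,r] to [q,r] − [p,r] + [p,q]. For instance
  ∂cde = de − ce + cd,
  ∂dij = ij − dj + di.
This gives a 17×8 integer matrix of rank 7; reducing to Smith normal form yields diagonal entries (1,1,1,1,1,1,1).

Computing H_k = (kernel of ∂_k) / (image of ∂_{k+1}):

  H_1: rank ker ∂_1 − rank ∂_2 = (17 − 9) − 7 = 1, and the invariant factors of ∂_2 are all 1, so H_1 ≅ Z.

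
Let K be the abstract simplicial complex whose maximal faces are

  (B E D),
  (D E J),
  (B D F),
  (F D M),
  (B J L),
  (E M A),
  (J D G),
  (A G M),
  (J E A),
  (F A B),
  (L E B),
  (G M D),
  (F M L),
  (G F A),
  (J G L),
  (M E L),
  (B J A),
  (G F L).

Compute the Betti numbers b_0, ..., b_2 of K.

Fix the vertex order A < B < D < E < F < G < J < L < M and write every simplex with vertices in increasing order. Then dim K = 2 and the simplices of K are:

  0-simplices (9): A, B, D, E, F, G, J, L, M
  1-simplices (27): AB, AE, AF, AG, AJ, AM, BD, BE, BF, BJ, BL, DE, DF, DG, DJ, DM, EJ, EL, EM, FG, FL, FM, GJ, GL, GM, JL, LM
  2-simplices (18): ABF, ABJ, AEJ, AEM, AFG, AGM, BDE, BDF, BEL, BJL, DEJ, DFM, DGJ, DGM, ELM, FGL, FLM, GJL

giving chain groups C_0 ≅ Z^9, C_1 ≅ Z^27, C_2 ≅ Z^18.

Boundary ∂_1: C_1 → C_0 sends each edge [p,q] (with p < q) to q − p. For instance
  ∂BJ = J − B.
This gives a 9×27 integer matrix of rank 8; reducing to Smith normal form yields diagonal entries (1,1,1,1,1,1,1,1).

Boundary ∂_2: C_2 → C_1 maps a triangle to the signed sum of its edges. For instance
  ∂BDE = DE − BE + BD,
  ∂ELM = LM − EM + EL.
The 27×18 boundary matrix has rank 18 and Smith normal form diag(1,1,1,1,1,1,1,1,1,1,1,1,1,1,1,1,1,2).

Now H_k = ker ∂_k / im ∂_{k+1}, so:

  H_0: rank C_0 − rank ∂_1 = 9 − 8 = 1, and the invariant factors of ∂_1 are all 1, so H_0 = Z.
  H_1: rank ker ∂_1 − rank ∂_2 = (27 − 8) − 18 = 1, and ∂_2 has invariant factor 2 > 1, so H_1 = Z ⊕ Z/2Z.
  H_2: rank ker ∂_2 − rank ∂_3 = (18 − 18) − 0 = 0, and there is no ∂_3, so H_2 = 0.

As a check, the Euler characteristic is 9 − 27 + 18 = 0, which agrees with 1 − 1 + 0 = 0.

Hence the Betti numbers are b_0 = 1, b_1 = 1, b_2 = 0.

b_0 = 1, b_1 = 1, b_2 = 0.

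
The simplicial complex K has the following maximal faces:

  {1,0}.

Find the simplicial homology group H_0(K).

Order the vertices as 0 < 1. Listing each simplex with vertices in this order, K has dimension 1 with simplices:

  0-simplices (2): [0], [1]
  1-simplices (1): [0,1]

Hence C_0 ≅ Z^2, C_1 ≅ Z^1.

The boundary map ∂_1: C_1 → C_0 sends each edge [p,q] (with p < q) to q − p.
The resulting 2×1 matrix has rank 1, and its Smith normal form has invariant factors (1).

Computing H_k = (kernel of ∂_k) / (image of ∂_{k+1}):

  H_0: rank C_0 − rank ∂_1 = 2 − 1 = 1, and the invariant factors of ∂_1 are all 1, so H_0 ≅ Z.

(K is a triangulation of the 1-simplex.)

H_0 = Z.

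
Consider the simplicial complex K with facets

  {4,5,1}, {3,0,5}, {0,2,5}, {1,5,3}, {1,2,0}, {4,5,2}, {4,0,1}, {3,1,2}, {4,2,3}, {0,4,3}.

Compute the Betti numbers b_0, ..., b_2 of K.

b_0 = 1, b_1 = 0, b_2 = 0.

Fix the vertex order 0 < 1 < 2 < 3 < 4 < 5 and write every simplex with vertices in increasing order. Then dim K = 2 and the simplices of K are:

  0-simplices (6): [0], [1], [2], [3], [4], [5]
  1-simplices (15): [0,1], [0,2], [0,3], [0,4], [0,5], [1,2], [1,3], [1,4], [1,5], [2,3], [2,4], [2,5], [3,4], [3,5], [4,5]
  2-simplices (10): [0,1,2], [0,1,4], [0,2,5], [0,3,4], [0,3,5], [1,2,3], [1,3,5], [1,4,5], [2,3,4], [2,4,5]

Hence C_0 ≅ Z^6, C_1 ≅ Z^15, C_2 ≅ Z^10.

The boundary map ∂_1: C_1 → C_0 maps an edge to its endpoints' difference, ∂[p,q] = q − p.
As a 6×15 matrix over Z this has rank 5, with invariant factors (1,1,1,1,1).

∂_2: C_2 → C_1 acts by ∂[p,q,r] = [q,r] − [p,r] + [p,q]. For instance
  ∂[0,1,2] = [1,2] − [0,2] + [0,1],
  ∂[0,2,5] = [2,5] − [0,5] + [0,2].
The resulting 15×10 matrix has rank 10, and its Smith normal form has invariant factors (1,1,1,1,1,1,1,1,1,2).

From H_k ≅ ker(∂_k) / im(∂_{k+1}) we obtain:

  H_0: rank C_0 − rank ∂_1 = 6 − 5 = 1, and the invariant factors of ∂_1 are all 1, so H_0 = Z.
  H_1: rank ker ∂_1 − rank ∂_2 = (15 − 5) − 10 = 0, and ∂_2 has invariant factor 2 > 1, so H_1 = Z/2.
  H_2: rank ker ∂_2 − rank ∂_3 = (10 − 10) − 0 = 0, and there is no ∂_3, so H_2 = 0.

Hence the Betti numbers are b_0 = 1, b_1 = 0, b_2 = 0.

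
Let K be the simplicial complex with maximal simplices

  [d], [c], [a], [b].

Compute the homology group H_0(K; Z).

H_0 = Z^4.

K has 4 vertices.
rank ∂_0 = 0, rank ∂_1 = 0 ⇒ b_0 = 4 − 0 − 0 = 4. So H_0 = Z^4.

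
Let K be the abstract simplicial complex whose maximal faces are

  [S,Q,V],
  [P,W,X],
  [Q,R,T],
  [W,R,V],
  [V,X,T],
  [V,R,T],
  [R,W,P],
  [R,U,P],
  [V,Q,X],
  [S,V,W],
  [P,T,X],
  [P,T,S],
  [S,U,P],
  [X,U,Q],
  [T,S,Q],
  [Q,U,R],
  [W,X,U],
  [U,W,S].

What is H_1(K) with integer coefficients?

Fix the vertex order P < Q < R < S < T < U < V < W < X and write every simplex with vertices in increasing order. Then dim K = 2 and the simplices of K are:

  0-simplices (9): P, Q, R, S, T, U, V, W, X
  1-simplices (27): PR, PS, PT, PU, PW, PX, QR, QS, QT, QU, QV, QX, RT, RU, RV, RW, ST, SU, SV, SW, TV, TX, UW, UX, VW, VX, WX
  2-simplices (18): PRU, PRW, PST, PSU, PTX, PWX, QRT, QRU, QST, QSV, QUX, QVX, RTV, RVW, SUW, SVW, TVX, UWX

so the chain groups are C_0 ≅ Z^9, C_1 ≅ Z^27, C_2 ≅ Z^18.

∂_1: C_1 → C_0 is given by ∂[p,q] = [q] − [p]. For instance
  ∂PT = T − P.
This gives a 9×27 integer matrix of rank 8; reducing to Smith normal form yields diagonal entries (1,1,1,1,1,1,1,1).

The boundary map ∂_2: C_2 → C_1 maps a triangle to the signed sum of its edges. For instance
  ∂RTV = TV − RV + RT,
  ∂QVX = VX − QX + QV.
This gives a 27×18 integer matrix of rank 18; reducing to Smith normal form yields diagonal entries (1,1,1,1,1,1,1,1,1,1,1,1,1,1,1,1,1,2).

Now H_k = ker ∂_k / im ∂_{k+1}, so:

  H_1: rank ker ∂_1 − rank ∂_2 = (27 − 8) − 18 = 1, and ∂_2 has invariant factor 2 > 1, so H_1 ≅ Z × Z/2.

H_1 = Z × Z/2.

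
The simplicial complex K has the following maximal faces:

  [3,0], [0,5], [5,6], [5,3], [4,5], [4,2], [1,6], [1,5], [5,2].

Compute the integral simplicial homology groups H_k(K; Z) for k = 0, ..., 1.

Take the total order 0 < 1 < 2 < 3 < 4 < 5 < 6 on the vertex set. Then K (dimension 1) consists of the simplices:

  0-simplices (7): [0], [1], [2], [3], [4], [5], [6]
  1-simplices (9): [0,3], [0,5], [1,5], [1,6], [2,4], [2,5], [3,5], [4,5], [5,6]

Hence C_0 ≅ Z^7, C_1 ≅ Z^9.

∂_1: C_1 → C_0 maps an edge to its endpoints' difference, ∂[p,q] = q − p. For instance
  ∂[2,4] = [4] − [2].
The 7×9 boundary matrix has rank 6 and Smith normal form diag(1,1,1,1,1,1).

From H_k ≅ ker(∂_k) / im(∂_{k+1}) we obtain:

  H_0: rank C_0 − rank ∂_1 = 7 − 6 = 1, and the invariant factors of ∂_1 are all 1, so H_0 = Z.
  H_1: rank ker ∂_1 − rank ∂_2 = (9 − 6) − 0 = 3, and there is no ∂_2, so H_1 = Z^3.

H_0 ≅ Z,  H_1 ≅ Z^3.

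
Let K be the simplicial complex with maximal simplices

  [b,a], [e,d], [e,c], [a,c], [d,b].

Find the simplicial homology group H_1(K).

H_1 ≅ Z.

Fix the vertex order a < b < c < d < e and write every simplex with vertices in increasing order. Then dim K = 1 and the simplices of K are:

  0-simplices (5): a, b, c, d, e
  1-simplices (5): ab, ac, bd, ce, de

giving chain groups C_0 ≅ Z^5, C_1 ≅ Z^5.

∂_1: C_1 → C_0 sends each edge [p,q] (with p < q) to q − p. For instance
  ∂ab = b − a.
This gives a 5×5 integer matrix of rank 4; reducing to Smith normal form yields diagonal entries (1,1,1,1).

Now H_k = ker ∂_k / im ∂_{k+1}, so:

  H_1: rank ker ∂_1 − rank ∂_2 = (5 − 4) − 0 = 1, and there is no ∂_2, so H_1 ≅ Z.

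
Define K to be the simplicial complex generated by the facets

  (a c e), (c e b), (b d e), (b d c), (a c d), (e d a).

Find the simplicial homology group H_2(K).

H_2 ≅ Z.

Order the vertices as a < b < c < d < e. Listing each simplex with vertices in this order, K has dimension 2 with simplices:

  0-simplices (5): a, b, c, d, e
  1-simplices (9): ac, ad, ae, bc, bd, be, cd, ce, de
  2-simplices (6): acd, ace, ade, bcd, bce, bde

giving chain groups C_0 ≅ Z^5, C_1 ≅ Z^9, C_2 ≅ Z^6.

Boundary ∂_1: C_1 → C_0 sends each edge [p,q] (with p < q) to q − p. For instance
  ∂ad = d − a.
The resulting 5×9 matrix has rank 4, and its Smith normal form has invariant factors (1,1,1,1).

The boundary map ∂_2: C_2 → C_1 sends each 2-simplex [p,q,r] to [q,r] − [p,r] + [p,q]. For instance
  ∂ace = ce − ae + ac,
  ∂ade = de − ae + ad.
As a 9×6 matrix over Z this has rank 5, with invariant factors (1,1,1,1,1).

Now H_k = ker ∂_k / im ∂_{k+1}, so:

  H_2: rank ker ∂_2 − rank ∂_3 = (6 − 5) − 0 = 1, and there is no ∂_3, so H_2 = Z.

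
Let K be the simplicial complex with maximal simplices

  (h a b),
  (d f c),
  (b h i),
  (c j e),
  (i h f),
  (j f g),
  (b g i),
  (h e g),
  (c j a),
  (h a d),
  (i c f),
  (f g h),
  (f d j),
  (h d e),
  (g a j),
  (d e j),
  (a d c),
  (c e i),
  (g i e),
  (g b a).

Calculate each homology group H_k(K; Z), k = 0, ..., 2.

We work with the vertex ordering a < b < c < d < e < f < g < h < i < j. The simplices of K, each written with vertices in increasing order, are:

  0-simplices (10): a, b, c, d, e, f, g, h, i, j
  1-simplices (30): ab, ac, ad, ag, ah, aj, bg, bh, bi, cd, ce, cf, ci, cj, de, df, dh, dj, eg, eh, ei, ej, fg, fh, fi, fj, gh, gi, gj, hi
  2-simplices (20): abg, abh, acd, acj, adh, agj, bgi, bhi, cdf, cei, cej, cfi, deh, dej, dfj, egh, egi, fgh, fgj, fhi

Hence C_0 ≅ Z^10, C_1 ≅ Z^30, C_2 ≅ Z^20.

The boundary map ∂_1: C_1 → C_0 maps an edge to its endpoints' difference, ∂[p,q] = q − p.
The 10×30 boundary matrix has rank 9 and Smith normal form diag(1,1,1,1,1,1,1,1,1).

Boundary ∂_2: C_2 → C_1 maps a triangle to the signed sum of its edges. For instance
  ∂cdf = df − cf + cd,
  ∂fhi = hi − fi + fh.
This gives a 30×20 integer matrix of rank 20; reducing to Smith normal form yields diagonal entries (1,1,1,1,1,1,1,1,1,1,1,1,1,1,1,1,1,1,1,2).

Now H_k = ker ∂_k / im ∂_{k+1}, so:

  H_0: rank C_0 − rank ∂_1 = 10 − 9 = 1, and the invariant factors of ∂_1 are all 1, so H_0 = Z.
  H_1: rank ker ∂_1 − rank ∂_2 = (30 − 9) − 20 = 1, and ∂_2 has invariant factor 2 > 1, so H_1 = Z ⊕ Z/2Z.
  H_2: rank ker ∂_2 − rank ∂_3 = (20 − 20) − 0 = 0, and there is no ∂_3, so H_2 = 0.

H_0 = Z,  H_1 = Z ⊕ Z/2Z,  H_2 = 0.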